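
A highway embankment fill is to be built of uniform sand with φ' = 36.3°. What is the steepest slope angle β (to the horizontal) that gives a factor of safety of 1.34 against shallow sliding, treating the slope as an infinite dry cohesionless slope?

β = 28.7°

For an infinite dry cohesionless slope FS = tanφ'/tanβ, so tanβ = tanφ' / FS.
tanβ = tan36.3° / 1.34 = 0.7346 / 1.34 = 0.5482
β = arctan(0.5482) = 28.73°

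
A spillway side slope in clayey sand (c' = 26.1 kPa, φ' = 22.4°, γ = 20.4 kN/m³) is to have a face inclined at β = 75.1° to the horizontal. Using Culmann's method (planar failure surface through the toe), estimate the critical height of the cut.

H_c = 11.60 m

Culmann's analysis gives the critical failure plane at α_cr = (β + φ')/2 = (75.1 + 22.4)/2 = 48.8°, and the critical height
H_c = (4c'/γ) · sinβ cosφ' / [1 − cos(β − φ')]
    = (4·26.1/20.4) · sin75.1°·cos22.4° / [1 − cos(52.7°)]
    = 5.118 · 0.9664·0.9245 / [1 − 0.6060]
    = 5.118 · 0.8935 / 0.3940
    = 11.60 m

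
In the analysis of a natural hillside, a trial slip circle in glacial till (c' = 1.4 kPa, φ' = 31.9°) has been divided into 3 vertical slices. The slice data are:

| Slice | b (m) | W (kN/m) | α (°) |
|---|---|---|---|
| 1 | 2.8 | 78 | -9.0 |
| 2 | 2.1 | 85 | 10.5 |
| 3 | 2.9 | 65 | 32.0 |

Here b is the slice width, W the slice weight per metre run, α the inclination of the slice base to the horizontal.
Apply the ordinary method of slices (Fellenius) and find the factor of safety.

Ordinary method of slices: FS = Σ[c'·Δl_i + (W_i cosα_i)·tanφ'] / Σ W_i sinα_i, with Δl_i = b_i / cosα_i.
Slice 1: Δl = 2.8/cos(-9.0°) = 2.835 m; N'_1 = 78·cos(-9.0°) = 77.0; c'Δl = 3.97; W sinα = -12.2
Slice 2: Δl = 2.1/cos10.5° = 2.136 m; N'_2 = 85·cos10.5° = 83.6; c'Δl = 2.99; W sinα = 15.5
Slice 3: Δl = 2.9/cos32.0° = 3.420 m; N'_3 = 65·cos32.0° = 55.1; c'Δl = 4.79; W sinα = 34.4
Σc'Δl = 11.7 kN/m; ΣN' = 215.7 kN/m; ΣW sinα = 37.7 kN/m
Resisting = 11.7 + 215.7·tan31.9° = 11.7 + 134.3 = 146.0 kN/m
FS = 146.0 / 37.7 = 3.870

FS = 3.87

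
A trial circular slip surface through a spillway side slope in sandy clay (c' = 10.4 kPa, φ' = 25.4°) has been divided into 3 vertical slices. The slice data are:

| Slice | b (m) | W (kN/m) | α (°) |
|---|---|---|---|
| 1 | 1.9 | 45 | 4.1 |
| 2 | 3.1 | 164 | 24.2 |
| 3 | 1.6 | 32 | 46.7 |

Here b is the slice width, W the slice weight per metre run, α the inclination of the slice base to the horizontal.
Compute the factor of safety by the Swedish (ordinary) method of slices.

Ordinary method of slices: FS = Σ[c'·Δl_i + (W_i cosα_i)·tanφ'] / Σ W_i sinα_i, with Δl_i = b_i / cosα_i.
Slice 1: Δl = 1.9/cos4.1° = 1.905 m; N'_1 = 45·cos4.1° = 44.9; c'Δl = 19.81; W sinα = 3.2
Slice 2: Δl = 3.1/cos24.2° = 3.399 m; N'_2 = 164·cos24.2° = 149.6; c'Δl = 35.35; W sinα = 67.2
Slice 3: Δl = 1.6/cos46.7° = 2.333 m; N'_3 = 32·cos46.7° = 21.9; c'Δl = 24.26; W sinα = 23.3
Σc'Δl = 79.4 kN/m; ΣN' = 216.4 kN/m; ΣW sinα = 93.7 kN/m
Resisting = 79.4 + 216.4·tan25.4° = 79.4 + 102.8 = 182.2 kN/m
FS = 182.2 / 93.7 = 1.944

FS = 1.94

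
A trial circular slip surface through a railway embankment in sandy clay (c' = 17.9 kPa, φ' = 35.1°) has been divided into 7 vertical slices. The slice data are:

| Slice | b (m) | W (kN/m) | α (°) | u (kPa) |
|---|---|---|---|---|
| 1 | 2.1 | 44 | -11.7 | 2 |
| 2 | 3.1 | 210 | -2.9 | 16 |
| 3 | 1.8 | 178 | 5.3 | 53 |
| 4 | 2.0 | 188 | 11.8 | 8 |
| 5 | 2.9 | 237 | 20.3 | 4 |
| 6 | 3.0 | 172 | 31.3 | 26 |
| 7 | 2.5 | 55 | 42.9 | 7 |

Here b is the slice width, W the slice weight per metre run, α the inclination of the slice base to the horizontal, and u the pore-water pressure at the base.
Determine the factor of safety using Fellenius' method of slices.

FS = 3.50

Ordinary method of slices: FS = Σ[c'·Δl_i + (W_i cosα_i − u_i·Δl_i)·tanφ'] / Σ W_i sinα_i, with Δl_i = b_i / cosα_i.
Slice 1: Δl = 2.1/cos(-11.7°) = 2.145 m; N'_1 = 44·cos(-11.7°) − 2·2.145 = 38.8; c'Δl = 38.39; W sinα = -8.9
Slice 2: Δl = 3.1/cos(-2.9°) = 3.104 m; N'_2 = 210·cos(-2.9°) − 16·3.104 = 160.1; c'Δl = 55.56; W sinα = -10.6
Slice 3: Δl = 1.8/cos5.3° = 1.808 m; N'_3 = 178·cos5.3° − 53·1.808 = 81.4; c'Δl = 32.36; W sinα = 16.4
Slice 4: Δl = 2.0/cos11.8° = 2.043 m; N'_4 = 188·cos11.8° − 8·2.043 = 167.7; c'Δl = 36.57; W sinα = 38.4
Slice 5: Δl = 2.9/cos20.3° = 3.092 m; N'_5 = 237·cos20.3° − 4·3.092 = 209.9; c'Δl = 55.35; W sinα = 82.2
Slice 6: Δl = 3.0/cos31.3° = 3.511 m; N'_6 = 172·cos31.3° − 26·3.511 = 55.7; c'Δl = 62.85; W sinα = 89.4
Slice 7: Δl = 2.5/cos42.9° = 3.413 m; N'_7 = 55·cos42.9° − 7·3.413 = 16.4; c'Δl = 61.09; W sinα = 37.4
Σc'Δl = 342.2 kN/m; ΣN' = 730.0 kN/m; ΣW sinα = 244.4 kN/m
Resisting = 342.2 + 730.0·tan35.1° = 342.2 + 513.0 = 855.2 kN/m
FS = 855.2 / 244.4 = 3.500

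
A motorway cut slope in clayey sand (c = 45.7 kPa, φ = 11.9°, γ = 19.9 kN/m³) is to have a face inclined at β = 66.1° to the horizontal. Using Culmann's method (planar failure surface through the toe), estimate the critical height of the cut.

H_c = 19.80 m

Culmann's analysis gives the critical failure plane at α_cr = (β + φ)/2 = (66.1 + 11.9)/2 = 39.0°, and the critical height
H_c = (4c/γ) · sinβ cosφ / [1 − cos(β − φ)]
    = (4·45.7/19.9) · sin66.1°·cos11.9° / [1 − cos(54.2°)]
    = 9.186 · 0.9143·0.9785 / [1 − 0.5850]
    = 9.186 · 0.8946 / 0.4150
    = 19.80 m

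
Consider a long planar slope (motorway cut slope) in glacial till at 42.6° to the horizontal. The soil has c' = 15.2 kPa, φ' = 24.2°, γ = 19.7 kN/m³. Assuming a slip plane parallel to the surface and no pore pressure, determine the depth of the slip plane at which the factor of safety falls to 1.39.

Setting FS = 1.39 in FS = [c' + γz cos²β tanφ'] / [γz sinβ cosβ] and solving for z:
z = c' / [γ cosβ (FS·sinβ − cosβ·tanφ')]
  = 15.2 / [19.7·cos42.6°·(1.39·sin42.6° − cos42.6°·tan24.2°)]
  = 15.2 / [19.7·0.7361·(1.39·0.6769 − 0.7361·0.4494)]
  = 15.2 / 8.8463 = 1.718 m

z = 1.72 m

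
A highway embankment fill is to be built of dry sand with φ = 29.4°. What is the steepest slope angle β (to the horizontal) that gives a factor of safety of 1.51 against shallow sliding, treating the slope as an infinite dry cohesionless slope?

For an infinite dry cohesionless slope FS = tanφ/tanβ, so tanβ = tanφ / FS.
tanβ = tan29.4° / 1.51 = 0.5635 / 1.51 = 0.3732
β = arctan(0.3732) = 20.46°

β = 20.5°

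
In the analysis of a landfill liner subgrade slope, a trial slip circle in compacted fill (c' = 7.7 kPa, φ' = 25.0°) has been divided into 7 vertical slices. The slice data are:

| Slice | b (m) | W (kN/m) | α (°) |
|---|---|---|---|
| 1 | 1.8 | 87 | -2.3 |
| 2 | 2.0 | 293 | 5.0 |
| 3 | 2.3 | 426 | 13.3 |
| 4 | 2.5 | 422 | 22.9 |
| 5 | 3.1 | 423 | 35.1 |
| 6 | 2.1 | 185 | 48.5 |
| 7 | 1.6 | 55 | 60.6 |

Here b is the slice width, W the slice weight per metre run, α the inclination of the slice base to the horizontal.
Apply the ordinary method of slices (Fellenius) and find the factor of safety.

FS = 1.30

Ordinary method of slices: FS = Σ[c'·Δl_i + (W_i cosα_i)·tanφ'] / Σ W_i sinα_i, with Δl_i = b_i / cosα_i.
Slice 1: Δl = 1.8/cos(-2.3°) = 1.801 m; N'_1 = 87·cos(-2.3°) = 86.9; c'Δl = 13.87; W sinα = -3.5
Slice 2: Δl = 2.0/cos5.0° = 2.008 m; N'_2 = 293·cos5.0° = 291.9; c'Δl = 15.46; W sinα = 25.5
Slice 3: Δl = 2.3/cos13.3° = 2.363 m; N'_3 = 426·cos13.3° = 414.6; c'Δl = 18.20; W sinα = 98.0
Slice 4: Δl = 2.5/cos22.9° = 2.714 m; N'_4 = 422·cos22.9° = 388.7; c'Δl = 20.90; W sinα = 164.2
Slice 5: Δl = 3.1/cos35.1° = 3.789 m; N'_5 = 423·cos35.1° = 346.1; c'Δl = 29.18; W sinα = 243.2
Slice 6: Δl = 2.1/cos48.5° = 3.169 m; N'_6 = 185·cos48.5° = 122.6; c'Δl = 24.40; W sinα = 138.6
Slice 7: Δl = 1.6/cos60.6° = 3.259 m; N'_7 = 55·cos60.6° = 27.0; c'Δl = 25.10; W sinα = 47.9
Σc'Δl = 147.1 kN/m; ΣN' = 1677.8 kN/m; ΣW sinα = 714.0 kN/m
Resisting = 147.1 + 1677.8·tan25.0° = 147.1 + 782.4 = 929.5 kN/m
FS = 929.5 / 714.0 = 1.302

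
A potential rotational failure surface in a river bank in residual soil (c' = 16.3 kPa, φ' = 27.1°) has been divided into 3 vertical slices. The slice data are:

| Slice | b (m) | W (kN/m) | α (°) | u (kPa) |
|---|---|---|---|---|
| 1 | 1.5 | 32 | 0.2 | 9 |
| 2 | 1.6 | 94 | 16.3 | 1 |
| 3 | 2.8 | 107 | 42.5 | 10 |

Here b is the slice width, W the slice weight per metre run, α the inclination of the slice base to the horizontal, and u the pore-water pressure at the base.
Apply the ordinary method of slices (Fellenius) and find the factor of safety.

Ordinary method of slices: FS = Σ[c'·Δl_i + (W_i cosα_i − u_i·Δl_i)·tanφ'] / Σ W_i sinα_i, with Δl_i = b_i / cosα_i.
Slice 1: Δl = 1.5/cos0.2° = 1.500 m; N'_1 = 32·cos0.2° − 9·1.500 = 18.5; c'Δl = 24.45; W sinα = 0.1
Slice 2: Δl = 1.6/cos16.3° = 1.667 m; N'_2 = 94·cos16.3° − 1·1.667 = 88.6; c'Δl = 27.17; W sinα = 26.4
Slice 3: Δl = 2.8/cos42.5° = 3.798 m; N'_3 = 107·cos42.5° − 10·3.798 = 40.9; c'Δl = 61.90; W sinα = 72.3
Σc'Δl = 113.5 kN/m; ΣN' = 148.0 kN/m; ΣW sinα = 98.8 kN/m
Resisting = 113.5 + 148.0·tan27.1° = 113.5 + 75.7 = 189.2 kN/m
FS = 189.2 / 98.8 = 1.916

FS = 1.92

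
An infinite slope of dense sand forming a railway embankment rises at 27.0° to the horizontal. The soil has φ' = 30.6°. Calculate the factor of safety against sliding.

FS = 1.16

For a dry cohesionless infinite slope the factor of safety is FS = tanφ' / tanβ.
FS = tan30.6° / tan27.0° = 0.5914 / 0.5095 = 1.161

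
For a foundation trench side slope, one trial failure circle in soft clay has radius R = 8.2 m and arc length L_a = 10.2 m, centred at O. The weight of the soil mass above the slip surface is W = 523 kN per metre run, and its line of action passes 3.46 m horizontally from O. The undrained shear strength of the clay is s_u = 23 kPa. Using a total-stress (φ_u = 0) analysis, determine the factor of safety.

Taking moments about the centre O, the resisting moment is provided by the undrained shear strength acting along the arc:
M_R = s_u·L_a·R = 23·10.20·8.2 = 1923.7 kN·m/m
M_D = W·d = 523·3.46 = 1809.6 kN·m/m
FS = M_R / M_D = 1923.7 / 1809.6 = 1.063

FS = 1.06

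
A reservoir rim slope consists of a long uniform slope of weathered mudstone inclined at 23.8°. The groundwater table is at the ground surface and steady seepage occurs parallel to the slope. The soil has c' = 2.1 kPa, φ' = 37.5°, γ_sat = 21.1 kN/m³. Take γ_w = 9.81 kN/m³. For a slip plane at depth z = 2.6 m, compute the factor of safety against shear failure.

With seepage parallel to the slope and the water table at the surface, the effective normal stress on the slip plane uses the buoyant unit weight γ' = γ_sat − γ_w while the driving shear stress uses γ_sat:
FS = [c' + γ' z cos²β tanφ'] / [γ_sat z sinβ cosβ]
γ' = 21.1 − 9.81 = 11.29 kN/m³
Numerator = 2.1 + 11.29·2.6·cos²23.8°·tan37.5° = 2.1 + 11.29·2.6·0.8372·0.7673 = 20.956 kPa
Denominator = 21.1·2.6·sin23.8°·cos23.8° = 21.1·2.6·0.4035·0.9150 = 20.256 kPa
FS = 20.956 / 20.256 = 1.035

FS = 1.03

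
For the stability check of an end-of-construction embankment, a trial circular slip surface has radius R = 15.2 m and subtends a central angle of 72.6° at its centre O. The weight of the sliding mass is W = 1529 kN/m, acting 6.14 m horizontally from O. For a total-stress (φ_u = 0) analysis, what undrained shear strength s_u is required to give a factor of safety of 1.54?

FS = s_u·L_a·R / (W·d), so s_u = FS·W·d / (L_a·R).
Arc length L_a = R·θ = 15.2·(72.6°·π/180) = 15.2·1.2671 = 19.26 m
s_u = 1.54·1529·6.14 / (19.26·15.2) = 14457.6 / 292.75 = 49.39 kPa

s_u = 49.4 kPa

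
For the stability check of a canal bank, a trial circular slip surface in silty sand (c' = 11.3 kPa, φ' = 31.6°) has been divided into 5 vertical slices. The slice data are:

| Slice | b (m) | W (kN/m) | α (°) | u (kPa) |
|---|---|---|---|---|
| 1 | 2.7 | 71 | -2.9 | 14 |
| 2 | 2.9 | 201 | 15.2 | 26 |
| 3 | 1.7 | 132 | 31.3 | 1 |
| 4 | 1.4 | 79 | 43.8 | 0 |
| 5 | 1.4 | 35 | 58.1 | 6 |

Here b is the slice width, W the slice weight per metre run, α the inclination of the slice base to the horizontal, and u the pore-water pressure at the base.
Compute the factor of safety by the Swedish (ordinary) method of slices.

Ordinary method of slices: FS = Σ[c'·Δl_i + (W_i cosα_i − u_i·Δl_i)·tanφ'] / Σ W_i sinα_i, with Δl_i = b_i / cosα_i.
Slice 1: Δl = 2.7/cos(-2.9°) = 2.703 m; N'_1 = 71·cos(-2.9°) − 14·2.703 = 33.1; c'Δl = 30.55; W sinα = -3.6
Slice 2: Δl = 2.9/cos15.2° = 3.005 m; N'_2 = 201·cos15.2° − 26·3.005 = 115.8; c'Δl = 33.96; W sinα = 52.7
Slice 3: Δl = 1.7/cos31.3° = 1.990 m; N'_3 = 132·cos31.3° − 1·1.990 = 110.8; c'Δl = 22.48; W sinα = 68.6
Slice 4: Δl = 1.4/cos43.8° = 1.940 m; N'_4 = 79·cos43.8° − 0·1.940 = 57.0; c'Δl = 21.92; W sinα = 54.7
Slice 5: Δl = 1.4/cos58.1° = 2.649 m; N'_5 = 35·cos58.1° − 6·2.649 = 2.6; c'Δl = 29.94; W sinα = 29.7
Σc'Δl = 138.8 kN/m; ΣN' = 319.3 kN/m; ΣW sinα = 202.1 kN/m
Resisting = 138.8 + 319.3·tan31.6° = 138.8 + 196.4 = 335.3 kN/m
FS = 335.3 / 202.1 = 1.659

FS = 1.66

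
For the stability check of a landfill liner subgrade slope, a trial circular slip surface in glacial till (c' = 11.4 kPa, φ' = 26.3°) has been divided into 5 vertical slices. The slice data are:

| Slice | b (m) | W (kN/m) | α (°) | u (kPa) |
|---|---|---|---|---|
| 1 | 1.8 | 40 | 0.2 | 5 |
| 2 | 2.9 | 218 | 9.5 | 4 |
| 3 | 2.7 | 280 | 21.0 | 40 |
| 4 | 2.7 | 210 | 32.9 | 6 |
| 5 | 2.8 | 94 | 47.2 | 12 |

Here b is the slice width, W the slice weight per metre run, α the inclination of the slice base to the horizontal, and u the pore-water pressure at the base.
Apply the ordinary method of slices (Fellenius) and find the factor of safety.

Ordinary method of slices: FS = Σ[c'·Δl_i + (W_i cosα_i − u_i·Δl_i)·tanφ'] / Σ W_i sinα_i, with Δl_i = b_i / cosα_i.
Slice 1: Δl = 1.8/cos0.2° = 1.800 m; N'_1 = 40·cos0.2° − 5·1.800 = 31.0; c'Δl = 20.52; W sinα = 0.1
Slice 2: Δl = 2.9/cos9.5° = 2.940 m; N'_2 = 218·cos9.5° − 4·2.940 = 203.2; c'Δl = 33.52; W sinα = 36.0
Slice 3: Δl = 2.7/cos21.0° = 2.892 m; N'_3 = 280·cos21.0° − 40·2.892 = 145.7; c'Δl = 32.97; W sinα = 100.3
Slice 4: Δl = 2.7/cos32.9° = 3.216 m; N'_4 = 210·cos32.9° − 6·3.216 = 157.0; c'Δl = 36.66; W sinα = 114.1
Slice 5: Δl = 2.8/cos47.2° = 4.121 m; N'_5 = 94·cos47.2° − 12·4.121 = 14.4; c'Δl = 46.98; W sinα = 69.0
Σc'Δl = 170.6 kN/m; ΣN' = 551.4 kN/m; ΣW sinα = 319.5 kN/m
Resisting = 170.6 + 551.4·tan26.3° = 170.6 + 272.5 = 443.2 kN/m
FS = 443.2 / 319.5 = 1.387

FS = 1.39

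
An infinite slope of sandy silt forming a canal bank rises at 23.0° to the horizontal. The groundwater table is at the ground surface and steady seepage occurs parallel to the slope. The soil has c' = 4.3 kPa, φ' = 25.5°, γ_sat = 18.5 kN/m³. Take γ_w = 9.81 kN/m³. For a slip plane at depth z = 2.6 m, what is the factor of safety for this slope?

With seepage parallel to the slope and the water table at the surface, the effective normal stress on the slip plane uses the buoyant unit weight γ' = γ_sat − γ_w while the driving shear stress uses γ_sat:
FS = [c' + γ' z cos²β tanφ'] / [γ_sat z sinβ cosβ]
γ' = 18.5 − 9.81 = 8.69 kN/m³
Numerator = 4.3 + 8.69·2.6·cos²23.0°·tan25.5° = 4.3 + 8.69·2.6·0.8473·0.4770 = 13.431 kPa
Denominator = 18.5·2.6·sin23.0°·cos23.0° = 18.5·2.6·0.3907·0.9205 = 17.300 kPa
FS = 13.431 / 17.300 = 0.776

FS = 0.78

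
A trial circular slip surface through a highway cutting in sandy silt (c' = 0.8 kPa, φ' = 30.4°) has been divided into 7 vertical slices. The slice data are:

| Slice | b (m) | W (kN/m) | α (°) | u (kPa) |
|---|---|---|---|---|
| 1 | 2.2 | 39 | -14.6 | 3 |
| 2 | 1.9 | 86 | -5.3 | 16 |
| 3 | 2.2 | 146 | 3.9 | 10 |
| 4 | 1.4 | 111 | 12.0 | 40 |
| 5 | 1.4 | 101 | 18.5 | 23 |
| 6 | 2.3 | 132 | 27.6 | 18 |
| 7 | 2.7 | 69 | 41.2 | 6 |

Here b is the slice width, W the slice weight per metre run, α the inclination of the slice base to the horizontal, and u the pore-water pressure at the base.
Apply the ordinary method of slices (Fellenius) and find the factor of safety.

FS = 1.69

Ordinary method of slices: FS = Σ[c'·Δl_i + (W_i cosα_i − u_i·Δl_i)·tanφ'] / Σ W_i sinα_i, with Δl_i = b_i / cosα_i.
Slice 1: Δl = 2.2/cos(-14.6°) = 2.273 m; N'_1 = 39·cos(-14.6°) − 3·2.273 = 30.9; c'Δl = 1.82; W sinα = -9.8
Slice 2: Δl = 1.9/cos(-5.3°) = 1.908 m; N'_2 = 86·cos(-5.3°) − 16·1.908 = 55.1; c'Δl = 1.53; W sinα = -7.9
Slice 3: Δl = 2.2/cos3.9° = 2.205 m; N'_3 = 146·cos3.9° − 10·2.205 = 123.6; c'Δl = 1.76; W sinα = 9.9
Slice 4: Δl = 1.4/cos12.0° = 1.431 m; N'_4 = 111·cos12.0° − 40·1.431 = 51.3; c'Δl = 1.15; W sinα = 23.1
Slice 5: Δl = 1.4/cos18.5° = 1.476 m; N'_5 = 101·cos18.5° − 23·1.476 = 61.8; c'Δl = 1.18; W sinα = 32.0
Slice 6: Δl = 2.3/cos27.6° = 2.595 m; N'_6 = 132·cos27.6° − 18·2.595 = 70.3; c'Δl = 2.08; W sinα = 61.2
Slice 7: Δl = 2.7/cos41.2° = 3.588 m; N'_7 = 69·cos41.2° − 6·3.588 = 30.4; c'Δl = 2.87; W sinα = 45.4
Σc'Δl = 12.4 kN/m; ΣN' = 423.4 kN/m; ΣW sinα = 153.9 kN/m
Resisting = 12.4 + 423.4·tan30.4° = 12.4 + 248.4 = 260.8 kN/m
FS = 260.8 / 153.9 = 1.695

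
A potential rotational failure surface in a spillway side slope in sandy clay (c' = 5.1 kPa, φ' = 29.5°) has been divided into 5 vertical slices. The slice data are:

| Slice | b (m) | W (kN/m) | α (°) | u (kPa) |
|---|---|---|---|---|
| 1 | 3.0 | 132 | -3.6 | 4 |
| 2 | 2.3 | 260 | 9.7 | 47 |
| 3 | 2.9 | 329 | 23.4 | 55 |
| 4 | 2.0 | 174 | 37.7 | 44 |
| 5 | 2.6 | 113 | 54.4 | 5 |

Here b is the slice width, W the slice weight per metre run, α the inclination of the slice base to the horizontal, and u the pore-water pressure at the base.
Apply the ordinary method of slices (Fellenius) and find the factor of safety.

FS = 0.94

Ordinary method of slices: FS = Σ[c'·Δl_i + (W_i cosα_i − u_i·Δl_i)·tanφ'] / Σ W_i sinα_i, with Δl_i = b_i / cosα_i.
Slice 1: Δl = 3.0/cos(-3.6°) = 3.006 m; N'_1 = 132·cos(-3.6°) − 4·3.006 = 119.7; c'Δl = 15.33; W sinα = -8.3
Slice 2: Δl = 2.3/cos9.7° = 2.333 m; N'_2 = 260·cos9.7° − 47·2.333 = 146.6; c'Δl = 11.90; W sinα = 43.8
Slice 3: Δl = 2.9/cos23.4° = 3.160 m; N'_3 = 329·cos23.4° − 55·3.160 = 128.1; c'Δl = 16.12; W sinα = 130.7
Slice 4: Δl = 2.0/cos37.7° = 2.528 m; N'_4 = 174·cos37.7° − 44·2.528 = 26.5; c'Δl = 12.89; W sinα = 106.4
Slice 5: Δl = 2.6/cos54.4° = 4.466 m; N'_5 = 113·cos54.4° − 5·4.466 = 43.4; c'Δl = 22.78; W sinα = 91.9
Σc'Δl = 79.0 kN/m; ΣN' = 464.4 kN/m; ΣW sinα = 364.5 kN/m
Resisting = 79.0 + 464.4·tan29.5° = 79.0 + 262.7 = 341.7 kN/m
FS = 341.7 / 364.5 = 0.938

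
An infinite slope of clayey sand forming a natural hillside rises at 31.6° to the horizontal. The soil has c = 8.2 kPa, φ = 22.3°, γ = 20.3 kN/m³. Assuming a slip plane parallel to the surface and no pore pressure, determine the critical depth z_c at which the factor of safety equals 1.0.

Setting FS = 1.00 in FS = [c + γz cos²β tanφ] / [γz sinβ cosβ] and solving for z:
z = c / [γ cosβ (FS·sinβ − cosβ·tanφ)]
  = 8.2 / [20.3·cos31.6°·(1.00·sin31.6° − cos31.6°·tan22.3°)]
  = 8.2 / [20.3·0.8517·(1.00·0.5240 − 0.8517·0.4101)]
  = 8.2 / 3.0200 = 2.715 m

z_c = 2.72 m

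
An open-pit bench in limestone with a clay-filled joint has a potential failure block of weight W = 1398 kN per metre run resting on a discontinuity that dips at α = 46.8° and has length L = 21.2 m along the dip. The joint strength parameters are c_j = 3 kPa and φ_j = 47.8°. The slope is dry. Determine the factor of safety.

FS = 1.10

Resolving the block weight along and normal to the plane and applying the Mohr–Coulomb strength on the joint:
N' = W cosα = 1398·cos46.8° = 957.0 kN/m
Driving force T = W sinα = 1398·sin46.8° = 1019.1 kN/m
Resisting force R = c_j·L + N'·tanφ_j = 3·21.2 + 957.0·tan47.8° = 63.6 + 1055.4 = 1119.0 kN/m
FS = R / T = 1119.0 / 1019.1 = 1.098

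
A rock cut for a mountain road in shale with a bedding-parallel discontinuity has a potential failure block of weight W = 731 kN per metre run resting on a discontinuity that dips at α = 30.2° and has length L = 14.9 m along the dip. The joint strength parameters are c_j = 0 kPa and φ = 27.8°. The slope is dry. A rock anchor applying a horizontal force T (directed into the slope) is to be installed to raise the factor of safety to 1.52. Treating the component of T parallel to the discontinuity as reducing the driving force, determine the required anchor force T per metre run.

T = 143 kN/m

Resolving forces along and normal to the sliding plane, with the horizontal anchor force T adding T·sinα to the effective normal force and T·cosα acting up the plane against the driving force:
FS = [c_jL + (W cosα + T sinα) tanφ] / [W sinα − T cosα]
Without the anchor: N' = 631.8 kN/m, driving T_d = 367.7 kN/m, resisting R = 0·14.9 + 631.8·tan27.8° = 333.1 kN/m, FS = 0.91.
Setting FS = 1.52 and solving for T:
1.52·(367.7 − T cos30.2°) = 333.1 + T sin30.2°·tan27.8°
T·(sin30.2°·tan27.8° + 1.52·cos30.2°) = 1.52·367.7 − 333.1
T·(0.5030·0.5272 + 1.52·0.8643) = 558.9 − 333.1 = 225.8
T·1.5789 = 225.8
T = 143.0 kN/m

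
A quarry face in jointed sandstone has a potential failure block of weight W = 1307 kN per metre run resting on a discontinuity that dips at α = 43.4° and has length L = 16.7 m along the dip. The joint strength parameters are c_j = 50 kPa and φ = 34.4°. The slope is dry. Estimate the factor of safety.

FS = 1.65

Resolving the block weight along and normal to the plane and applying the Mohr–Coulomb strength on the joint:
N' = W cosα = 1307·cos43.4° = 949.6 kN/m
Driving force T = W sinα = 1307·sin43.4° = 898.0 kN/m
Resisting force R = c_j·L + N'·tanφ = 50·16.7 + 949.6·tan34.4° = 835.0 + 650.2 = 1485.2 kN/m
FS = R / T = 1485.2 / 898.0 = 1.654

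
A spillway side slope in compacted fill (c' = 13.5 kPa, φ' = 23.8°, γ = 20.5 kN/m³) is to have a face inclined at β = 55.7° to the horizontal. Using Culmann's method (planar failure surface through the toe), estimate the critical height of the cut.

H_c = 13.18 m

Culmann's analysis gives the critical failure plane at α_cr = (β + φ')/2 = (55.7 + 23.8)/2 = 39.8°, and the critical height
H_c = (4c'/γ) · sinβ cosφ' / [1 − cos(β − φ')]
    = (4·13.5/20.5) · sin55.7°·cos23.8° / [1 − cos(31.9°)]
    = 2.634 · 0.8261·0.9150 / [1 − 0.8490]
    = 2.634 · 0.7558 / 0.1510
    = 13.18 m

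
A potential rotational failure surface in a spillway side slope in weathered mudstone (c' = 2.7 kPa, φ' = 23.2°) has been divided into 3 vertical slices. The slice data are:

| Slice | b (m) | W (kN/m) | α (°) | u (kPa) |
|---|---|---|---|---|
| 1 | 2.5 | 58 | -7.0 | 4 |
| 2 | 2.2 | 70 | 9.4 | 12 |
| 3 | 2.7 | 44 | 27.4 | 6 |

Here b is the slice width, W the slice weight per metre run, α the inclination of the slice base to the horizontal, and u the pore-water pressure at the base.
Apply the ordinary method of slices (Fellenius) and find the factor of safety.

FS = 2.78

Ordinary method of slices: FS = Σ[c'·Δl_i + (W_i cosα_i − u_i·Δl_i)·tanφ'] / Σ W_i sinα_i, with Δl_i = b_i / cosα_i.
Slice 1: Δl = 2.5/cos(-7.0°) = 2.519 m; N'_1 = 58·cos(-7.0°) − 4·2.519 = 47.5; c'Δl = 6.80; W sinα = -7.1
Slice 2: Δl = 2.2/cos9.4° = 2.230 m; N'_2 = 70·cos9.4° − 12·2.230 = 42.3; c'Δl = 6.02; W sinα = 11.4
Slice 3: Δl = 2.7/cos27.4° = 3.041 m; N'_3 = 44·cos27.4° − 6·3.041 = 20.8; c'Δl = 8.21; W sinα = 20.2
Σc'Δl = 21.0 kN/m; ΣN' = 110.6 kN/m; ΣW sinα = 24.6 kN/m
Resisting = 21.0 + 110.6·tan23.2° = 21.0 + 47.4 = 68.4 kN/m
FS = 68.4 / 24.6 = 2.781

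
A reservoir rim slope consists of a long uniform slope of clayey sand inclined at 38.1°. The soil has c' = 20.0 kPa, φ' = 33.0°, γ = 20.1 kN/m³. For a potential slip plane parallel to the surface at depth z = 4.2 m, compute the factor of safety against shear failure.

For an infinite slope with a slip plane parallel to the surface (no pore pressure): FS = [c' + γz cos²β tanφ'] / [γz sinβ cosβ].
γz = 20.1·4.2 = 84.42 kN/m²
Numerator = 20.0 + 84.42·cos²38.1°·tan33.0° = 20.0 + 84.42·0.6193·0.6494 = 53.950 kPa
Denominator = 84.42·sin38.1°·cos38.1° = 84.42·0.6170·0.7869 = 40.992 kPa
FS = 53.950 / 40.992 = 1.316

FS = 1.32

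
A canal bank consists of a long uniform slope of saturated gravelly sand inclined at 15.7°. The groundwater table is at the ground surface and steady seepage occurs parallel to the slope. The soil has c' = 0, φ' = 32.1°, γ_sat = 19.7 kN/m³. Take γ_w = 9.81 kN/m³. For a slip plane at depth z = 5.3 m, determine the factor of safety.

With seepage parallel to the slope and the water table at the surface, the effective normal stress on the slip plane uses the buoyant unit weight γ' = γ_sat − γ_w while the driving shear stress uses γ_sat:
FS = [c' + γ' z cos²β tanφ'] / [γ_sat z sinβ cosβ]
(For c' = 0 this reduces to FS = (γ'/γ_sat)·tanφ'/tanβ.)
γ' = 19.7 − 9.81 = 9.89 kN/m³
Numerator = 0.0 + 9.89·5.3·cos²15.7°·tan32.1° = 0.0 + 9.89·5.3·0.9268·0.6273 = 30.473 kPa
Denominator = 19.7·5.3·sin15.7°·cos15.7° = 19.7·5.3·0.2706·0.9627 = 27.199 kPa
FS = 30.473 / 27.199 = 1.120

FS = 1.12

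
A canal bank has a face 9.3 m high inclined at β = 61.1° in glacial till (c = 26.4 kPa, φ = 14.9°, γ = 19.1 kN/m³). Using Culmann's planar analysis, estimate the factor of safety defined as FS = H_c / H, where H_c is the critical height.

H_c = (4c/γ) · sinβ cosφ / [1 − cos(β − φ)]
    = (4·26.4/19.1) · sin61.1°·cos14.9° / [1 − cos46.2°]
    = 5.529 · 0.8460 / 0.3079 = 15.19 m
FS = H_c / H = 15.19 / 9.3 = 1.634

FS = 1.63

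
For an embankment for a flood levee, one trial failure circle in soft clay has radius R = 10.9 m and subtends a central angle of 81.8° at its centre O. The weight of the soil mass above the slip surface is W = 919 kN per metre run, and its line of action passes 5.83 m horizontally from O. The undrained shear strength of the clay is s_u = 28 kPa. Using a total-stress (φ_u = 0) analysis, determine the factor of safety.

Taking moments about the centre O, the resisting moment is provided by the undrained shear strength acting along the arc:
Arc length L_a = R·θ = 10.9·(81.8°·π/180) = 10.9·1.4277 = 15.56 m
M_R = s_u·L_a·R = 28·15.56·10.9 = 4749.4 kN·m/m
M_D = W·d = 919·5.83 = 5357.8 kN·m/m
FS = M_R / M_D = 4749.4 / 5357.8 = 0.886

FS = 0.89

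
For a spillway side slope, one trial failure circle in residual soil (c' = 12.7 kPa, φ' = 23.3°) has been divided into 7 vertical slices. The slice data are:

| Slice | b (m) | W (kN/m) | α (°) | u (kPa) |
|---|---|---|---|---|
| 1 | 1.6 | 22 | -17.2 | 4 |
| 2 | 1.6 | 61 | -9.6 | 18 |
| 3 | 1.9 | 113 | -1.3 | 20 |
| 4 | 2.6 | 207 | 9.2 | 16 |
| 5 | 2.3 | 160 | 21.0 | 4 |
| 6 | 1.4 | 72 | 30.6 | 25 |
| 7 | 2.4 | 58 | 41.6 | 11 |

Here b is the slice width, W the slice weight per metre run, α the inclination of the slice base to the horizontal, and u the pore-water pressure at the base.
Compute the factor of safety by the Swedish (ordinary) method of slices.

Ordinary method of slices: FS = Σ[c'·Δl_i + (W_i cosα_i − u_i·Δl_i)·tanφ'] / Σ W_i sinα_i, with Δl_i = b_i / cosα_i.
Slice 1: Δl = 1.6/cos(-17.2°) = 1.675 m; N'_1 = 22·cos(-17.2°) − 4·1.675 = 14.3; c'Δl = 21.27; W sinα = -6.5
Slice 2: Δl = 1.6/cos(-9.6°) = 1.623 m; N'_2 = 61·cos(-9.6°) − 18·1.623 = 30.9; c'Δl = 20.61; W sinα = -10.2
Slice 3: Δl = 1.9/cos(-1.3°) = 1.900 m; N'_3 = 113·cos(-1.3°) − 20·1.900 = 75.0; c'Δl = 24.14; W sinα = -2.6
Slice 4: Δl = 2.6/cos9.2° = 2.634 m; N'_4 = 207·cos9.2° − 16·2.634 = 162.2; c'Δl = 33.45; W sinα = 33.1
Slice 5: Δl = 2.3/cos21.0° = 2.464 m; N'_5 = 160·cos21.0° − 4·2.464 = 139.5; c'Δl = 31.29; W sinα = 57.3
Slice 6: Δl = 1.4/cos30.6° = 1.627 m; N'_6 = 72·cos30.6° − 25·1.627 = 21.3; c'Δl = 20.66; W sinα = 36.7
Slice 7: Δl = 2.4/cos41.6° = 3.209 m; N'_7 = 58·cos41.6° − 11·3.209 = 8.1; c'Δl = 40.76; W sinα = 38.5
Σc'Δl = 192.2 kN/m; ΣN' = 451.3 kN/m; ΣW sinα = 146.4 kN/m
Resisting = 192.2 + 451.3·tan23.3° = 192.2 + 194.4 = 386.5 kN/m
FS = 386.5 / 146.4 = 2.641

FS = 2.64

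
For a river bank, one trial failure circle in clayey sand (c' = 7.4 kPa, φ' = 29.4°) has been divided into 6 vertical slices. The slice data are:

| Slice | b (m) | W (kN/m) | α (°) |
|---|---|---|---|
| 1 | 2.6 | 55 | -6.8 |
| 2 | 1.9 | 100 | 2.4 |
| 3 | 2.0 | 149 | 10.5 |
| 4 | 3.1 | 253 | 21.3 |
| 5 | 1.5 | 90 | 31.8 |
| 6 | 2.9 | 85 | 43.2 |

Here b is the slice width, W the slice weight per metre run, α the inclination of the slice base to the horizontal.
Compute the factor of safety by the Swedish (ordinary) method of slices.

Ordinary method of slices: FS = Σ[c'·Δl_i + (W_i cosα_i)·tanφ'] / Σ W_i sinα_i, with Δl_i = b_i / cosα_i.
Slice 1: Δl = 2.6/cos(-6.8°) = 2.618 m; N'_1 = 55·cos(-6.8°) = 54.6; c'Δl = 19.38; W sinα = -6.5
Slice 2: Δl = 1.9/cos2.4° = 1.902 m; N'_2 = 100·cos2.4° = 99.9; c'Δl = 14.07; W sinα = 4.2
Slice 3: Δl = 2.0/cos10.5° = 2.034 m; N'_3 = 149·cos10.5° = 146.5; c'Δl = 15.05; W sinα = 27.2
Slice 4: Δl = 3.1/cos21.3° = 3.327 m; N'_4 = 253·cos21.3° = 235.7; c'Δl = 24.62; W sinα = 91.9
Slice 5: Δl = 1.5/cos31.8° = 1.765 m; N'_5 = 90·cos31.8° = 76.5; c'Δl = 13.06; W sinα = 47.4
Slice 6: Δl = 2.9/cos43.2° = 3.978 m; N'_6 = 85·cos43.2° = 62.0; c'Δl = 29.44; W sinα = 58.2
Σc'Δl = 115.6 kN/m; ΣN' = 675.2 kN/m; ΣW sinα = 222.3 kN/m
Resisting = 115.6 + 675.2·tan29.4° = 115.6 + 380.5 = 496.1 kN/m
FS = 496.1 / 222.3 = 2.231

FS = 2.23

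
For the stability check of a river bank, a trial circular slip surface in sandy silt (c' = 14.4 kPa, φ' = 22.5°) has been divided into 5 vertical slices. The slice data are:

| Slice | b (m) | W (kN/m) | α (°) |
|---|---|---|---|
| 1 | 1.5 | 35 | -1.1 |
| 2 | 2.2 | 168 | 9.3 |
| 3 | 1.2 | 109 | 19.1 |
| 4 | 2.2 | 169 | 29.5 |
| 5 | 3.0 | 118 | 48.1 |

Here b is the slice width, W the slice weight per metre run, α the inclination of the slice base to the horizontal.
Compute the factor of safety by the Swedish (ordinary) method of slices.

FS = 1.68

Ordinary method of slices: FS = Σ[c'·Δl_i + (W_i cosα_i)·tanφ'] / Σ W_i sinα_i, with Δl_i = b_i / cosα_i.
Slice 1: Δl = 1.5/cos(-1.1°) = 1.500 m; N'_1 = 35·cos(-1.1°) = 35.0; c'Δl = 21.60; W sinα = -0.7
Slice 2: Δl = 2.2/cos9.3° = 2.229 m; N'_2 = 168·cos9.3° = 165.8; c'Δl = 32.10; W sinα = 27.1
Slice 3: Δl = 1.2/cos19.1° = 1.270 m; N'_3 = 109·cos19.1° = 103.0; c'Δl = 18.29; W sinα = 35.7
Slice 4: Δl = 2.2/cos29.5° = 2.528 m; N'_4 = 169·cos29.5° = 147.1; c'Δl = 36.40; W sinα = 83.2
Slice 5: Δl = 3.0/cos48.1° = 4.492 m; N'_5 = 118·cos48.1° = 78.8; c'Δl = 64.69; W sinα = 87.8
Σc'Δl = 173.1 kN/m; ΣN' = 529.7 kN/m; ΣW sinα = 233.2 kN/m
Resisting = 173.1 + 529.7·tan22.5° = 173.1 + 219.4 = 392.5 kN/m
FS = 392.5 / 233.2 = 1.683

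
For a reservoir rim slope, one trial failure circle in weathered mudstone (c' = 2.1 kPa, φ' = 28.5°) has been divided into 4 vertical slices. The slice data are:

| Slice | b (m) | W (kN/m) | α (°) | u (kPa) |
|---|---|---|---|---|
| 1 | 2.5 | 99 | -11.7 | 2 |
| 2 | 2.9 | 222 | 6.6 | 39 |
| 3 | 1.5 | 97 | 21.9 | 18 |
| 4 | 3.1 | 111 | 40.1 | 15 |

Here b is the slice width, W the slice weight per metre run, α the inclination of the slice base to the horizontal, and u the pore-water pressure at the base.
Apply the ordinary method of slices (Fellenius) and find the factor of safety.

FS = 1.57

Ordinary method of slices: FS = Σ[c'·Δl_i + (W_i cosα_i − u_i·Δl_i)·tanφ'] / Σ W_i sinα_i, with Δl_i = b_i / cosα_i.
Slice 1: Δl = 2.5/cos(-11.7°) = 2.553 m; N'_1 = 99·cos(-11.7°) − 2·2.553 = 91.8; c'Δl = 5.36; W sinα = -20.1
Slice 2: Δl = 2.9/cos6.6° = 2.919 m; N'_2 = 222·cos6.6° − 39·2.919 = 106.7; c'Δl = 6.13; W sinα = 25.5
Slice 3: Δl = 1.5/cos21.9° = 1.617 m; N'_3 = 97·cos21.9° − 18·1.617 = 60.9; c'Δl = 3.39; W sinα = 36.2
Slice 4: Δl = 3.1/cos40.1° = 4.053 m; N'_4 = 111·cos40.1° − 15·4.053 = 24.1; c'Δl = 8.51; W sinα = 71.5
Σc'Δl = 23.4 kN/m; ΣN' = 283.5 kN/m; ΣW sinα = 113.1 kN/m
Resisting = 23.4 + 283.5·tan28.5° = 23.4 + 153.9 = 177.3 kN/m
FS = 177.3 / 113.1 = 1.568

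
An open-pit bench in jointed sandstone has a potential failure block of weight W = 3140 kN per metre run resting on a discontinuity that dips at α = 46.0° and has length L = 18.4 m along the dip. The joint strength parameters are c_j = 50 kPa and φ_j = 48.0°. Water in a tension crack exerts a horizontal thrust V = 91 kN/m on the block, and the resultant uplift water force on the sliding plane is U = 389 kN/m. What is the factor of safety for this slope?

Resolving the block weight along and normal to the plane and applying the Mohr–Coulomb strength on the joint:
N' = W cosα − U − V sinα = 3140·cos46.0° − 389 − 91·sin46.0° = 1726.8 kN/m
Driving force T = W sinα + V cosα = 3140·sin46.0° + 91·cos46.0° = 2321.9 kN/m
Resisting force R = c_j·L + N'·tanφ_j = 50·18.4 + 1726.8·tan48.0° = 920.0 + 1917.8 = 2837.8 kN/m
FS = R / T = 2837.8 / 2321.9 = 1.222

FS = 1.22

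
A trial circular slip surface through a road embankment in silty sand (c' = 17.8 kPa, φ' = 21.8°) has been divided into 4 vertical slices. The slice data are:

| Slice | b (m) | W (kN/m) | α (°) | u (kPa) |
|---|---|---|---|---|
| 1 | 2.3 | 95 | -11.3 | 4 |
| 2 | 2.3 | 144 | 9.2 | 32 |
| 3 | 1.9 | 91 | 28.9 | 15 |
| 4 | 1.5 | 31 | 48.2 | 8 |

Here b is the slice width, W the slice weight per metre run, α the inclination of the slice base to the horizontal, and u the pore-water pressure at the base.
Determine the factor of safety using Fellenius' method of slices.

Ordinary method of slices: FS = Σ[c'·Δl_i + (W_i cosα_i − u_i·Δl_i)·tanφ'] / Σ W_i sinα_i, with Δl_i = b_i / cosα_i.
Slice 1: Δl = 2.3/cos(-11.3°) = 2.345 m; N'_1 = 95·cos(-11.3°) − 4·2.345 = 83.8; c'Δl = 41.75; W sinα = -18.6
Slice 2: Δl = 2.3/cos9.2° = 2.330 m; N'_2 = 144·cos9.2° − 32·2.330 = 67.6; c'Δl = 41.47; W sinα = 23.0
Slice 3: Δl = 1.9/cos28.9° = 2.170 m; N'_3 = 91·cos28.9° − 15·2.170 = 47.1; c'Δl = 38.63; W sinα = 44.0
Slice 4: Δl = 1.5/cos48.2° = 2.250 m; N'_4 = 31·cos48.2° − 8·2.250 = 2.7; c'Δl = 40.06; W sinα = 23.1
Σc'Δl = 161.9 kN/m; ΣN' = 201.1 kN/m; ΣW sinα = 71.5 kN/m
Resisting = 161.9 + 201.1·tan21.8° = 161.9 + 80.4 = 242.4 kN/m
FS = 242.4 / 71.5 = 3.390

FS = 3.39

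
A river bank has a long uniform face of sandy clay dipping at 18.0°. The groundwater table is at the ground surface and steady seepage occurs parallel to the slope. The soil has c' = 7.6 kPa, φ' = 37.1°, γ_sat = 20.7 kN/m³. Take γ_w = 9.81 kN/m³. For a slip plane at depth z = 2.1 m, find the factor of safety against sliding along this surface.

FS = 1.82

With seepage parallel to the slope and the water table at the surface, the effective normal stress on the slip plane uses the buoyant unit weight γ' = γ_sat − γ_w while the driving shear stress uses γ_sat:
FS = [c' + γ' z cos²β tanφ'] / [γ_sat z sinβ cosβ]
γ' = 20.7 − 9.81 = 10.89 kN/m³
Numerator = 7.6 + 10.89·2.1·cos²18.0°·tan37.1° = 7.6 + 10.89·2.1·0.9045·0.7563 = 23.244 kPa
Denominator = 20.7·2.1·sin18.0°·cos18.0° = 20.7·2.1·0.3090·0.9511 = 12.776 kPa
FS = 23.244 / 12.776 = 1.819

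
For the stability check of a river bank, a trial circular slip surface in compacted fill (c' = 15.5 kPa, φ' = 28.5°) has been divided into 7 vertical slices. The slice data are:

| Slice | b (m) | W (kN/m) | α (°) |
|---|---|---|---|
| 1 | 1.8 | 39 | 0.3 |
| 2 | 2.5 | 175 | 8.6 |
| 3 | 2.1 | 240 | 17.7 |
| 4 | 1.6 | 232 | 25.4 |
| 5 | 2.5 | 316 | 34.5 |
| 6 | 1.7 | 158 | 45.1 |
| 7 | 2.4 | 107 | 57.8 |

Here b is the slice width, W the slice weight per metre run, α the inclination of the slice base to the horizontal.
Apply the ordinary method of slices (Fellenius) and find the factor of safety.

FS = 1.50

Ordinary method of slices: FS = Σ[c'·Δl_i + (W_i cosα_i)·tanφ'] / Σ W_i sinα_i, with Δl_i = b_i / cosα_i.
Slice 1: Δl = 1.8/cos0.3° = 1.800 m; N'_1 = 39·cos0.3° = 39.0; c'Δl = 27.90; W sinα = 0.2
Slice 2: Δl = 2.5/cos8.6° = 2.528 m; N'_2 = 175·cos8.6° = 173.0; c'Δl = 39.19; W sinα = 26.2
Slice 3: Δl = 2.1/cos17.7° = 2.204 m; N'_3 = 240·cos17.7° = 228.6; c'Δl = 34.17; W sinα = 73.0
Slice 4: Δl = 1.6/cos25.4° = 1.771 m; N'_4 = 232·cos25.4° = 209.6; c'Δl = 27.45; W sinα = 99.5
Slice 5: Δl = 2.5/cos34.5° = 3.034 m; N'_5 = 316·cos34.5° = 260.4; c'Δl = 47.02; W sinα = 179.0
Slice 6: Δl = 1.7/cos45.1° = 2.408 m; N'_6 = 158·cos45.1° = 111.5; c'Δl = 37.33; W sinα = 111.9
Slice 7: Δl = 2.4/cos57.8° = 4.504 m; N'_7 = 107·cos57.8° = 57.0; c'Δl = 69.81; W sinα = 90.5
Σc'Δl = 282.9 kN/m; ΣN' = 1079.2 kN/m; ΣW sinα = 580.3 kN/m
Resisting = 282.9 + 1079.2·tan28.5° = 282.9 + 586.0 = 868.8 kN/m
FS = 868.8 / 580.3 = 1.497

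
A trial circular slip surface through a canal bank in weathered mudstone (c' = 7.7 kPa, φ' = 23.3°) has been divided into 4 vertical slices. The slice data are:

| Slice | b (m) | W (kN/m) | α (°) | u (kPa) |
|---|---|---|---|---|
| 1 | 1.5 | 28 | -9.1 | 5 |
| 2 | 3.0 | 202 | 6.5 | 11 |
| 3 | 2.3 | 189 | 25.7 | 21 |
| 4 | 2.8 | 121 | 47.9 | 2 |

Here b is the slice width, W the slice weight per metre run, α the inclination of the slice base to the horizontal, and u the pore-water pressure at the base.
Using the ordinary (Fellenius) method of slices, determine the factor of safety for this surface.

FS = 1.31

Ordinary method of slices: FS = Σ[c'·Δl_i + (W_i cosα_i − u_i·Δl_i)·tanφ'] / Σ W_i sinα_i, with Δl_i = b_i / cosα_i.
Slice 1: Δl = 1.5/cos(-9.1°) = 1.519 m; N'_1 = 28·cos(-9.1°) − 5·1.519 = 20.1; c'Δl = 11.70; W sinα = -4.4
Slice 2: Δl = 3.0/cos6.5° = 3.019 m; N'_2 = 202·cos6.5° − 11·3.019 = 167.5; c'Δl = 23.25; W sinα = 22.9
Slice 3: Δl = 2.3/cos25.7° = 2.553 m; N'_3 = 189·cos25.7° − 21·2.553 = 116.7; c'Δl = 19.65; W sinα = 82.0
Slice 4: Δl = 2.8/cos47.9° = 4.176 m; N'_4 = 121·cos47.9° − 2·4.176 = 72.8; c'Δl = 32.16; W sinα = 89.8
Σc'Δl = 86.8 kN/m; ΣN' = 377.0 kN/m; ΣW sinα = 190.2 kN/m
Resisting = 86.8 + 377.0·tan23.3° = 86.8 + 162.4 = 249.1 kN/m
FS = 249.1 / 190.2 = 1.310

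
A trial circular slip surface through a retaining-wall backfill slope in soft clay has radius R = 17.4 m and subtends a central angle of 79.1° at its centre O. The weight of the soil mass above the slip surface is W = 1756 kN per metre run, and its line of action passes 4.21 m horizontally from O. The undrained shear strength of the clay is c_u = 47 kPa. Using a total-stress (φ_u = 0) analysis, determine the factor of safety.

Taking moments about the centre O, the resisting moment is provided by the undrained shear strength acting along the arc:
Arc length L_a = R·θ = 17.4·(79.1°·π/180) = 17.4·1.3806 = 24.02 m
M_R = c_u·L_a·R = 47·24.02·17.4 = 19644.9 kN·m/m
M_D = W·d = 1756·4.21 = 7392.8 kN·m/m
FS = M_R / M_D = 19644.9 / 7392.8 = 2.657

FS = 2.66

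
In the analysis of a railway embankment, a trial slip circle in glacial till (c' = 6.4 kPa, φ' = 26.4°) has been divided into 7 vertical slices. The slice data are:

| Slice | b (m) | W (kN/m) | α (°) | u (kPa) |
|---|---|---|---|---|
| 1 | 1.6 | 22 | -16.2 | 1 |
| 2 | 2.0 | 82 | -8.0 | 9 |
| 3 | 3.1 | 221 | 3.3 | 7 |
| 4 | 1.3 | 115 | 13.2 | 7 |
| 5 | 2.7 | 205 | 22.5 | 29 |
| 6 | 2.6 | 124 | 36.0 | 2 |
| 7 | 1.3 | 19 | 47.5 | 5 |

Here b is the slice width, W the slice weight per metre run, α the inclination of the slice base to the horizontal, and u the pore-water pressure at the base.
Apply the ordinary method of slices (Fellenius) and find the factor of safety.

Ordinary method of slices: FS = Σ[c'·Δl_i + (W_i cosα_i − u_i·Δl_i)·tanφ'] / Σ W_i sinα_i, with Δl_i = b_i / cosα_i.
Slice 1: Δl = 1.6/cos(-16.2°) = 1.666 m; N'_1 = 22·cos(-16.2°) − 1·1.666 = 19.5; c'Δl = 10.66; W sinα = -6.1
Slice 2: Δl = 2.0/cos(-8.0°) = 2.020 m; N'_2 = 82·cos(-8.0°) − 9·2.020 = 63.0; c'Δl = 12.93; W sinα = -11.4
Slice 3: Δl = 3.1/cos3.3° = 3.105 m; N'_3 = 221·cos3.3° − 7·3.105 = 198.9; c'Δl = 19.87; W sinα = 12.7
Slice 4: Δl = 1.3/cos13.2° = 1.335 m; N'_4 = 115·cos13.2° − 7·1.335 = 102.6; c'Δl = 8.55; W sinα = 26.3
Slice 5: Δl = 2.7/cos22.5° = 2.922 m; N'_5 = 205·cos22.5° − 29·2.922 = 104.6; c'Δl = 18.70; W sinα = 78.5
Slice 6: Δl = 2.6/cos36.0° = 3.214 m; N'_6 = 124·cos36.0° − 2·3.214 = 93.9; c'Δl = 20.57; W sinα = 72.9
Slice 7: Δl = 1.3/cos47.5° = 1.924 m; N'_7 = 19·cos47.5° − 5·1.924 = 3.2; c'Δl = 12.32; W sinα = 14.0
Σc'Δl = 103.6 kN/m; ΣN' = 585.7 kN/m; ΣW sinα = 186.8 kN/m
Resisting = 103.6 + 585.7·tan26.4° = 103.6 + 290.8 = 394.4 kN/m
FS = 394.4 / 186.8 = 2.111

FS = 2.11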